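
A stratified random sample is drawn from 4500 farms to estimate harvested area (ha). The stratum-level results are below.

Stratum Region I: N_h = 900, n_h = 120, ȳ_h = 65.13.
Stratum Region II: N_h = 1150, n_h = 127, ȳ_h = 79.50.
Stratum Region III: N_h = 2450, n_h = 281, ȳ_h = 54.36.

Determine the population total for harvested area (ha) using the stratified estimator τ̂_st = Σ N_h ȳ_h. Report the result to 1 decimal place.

τ̂_st = Σ N_h ȳ_h = 900·65.13 + 1150·79.50 + 2450·54.36 = 283224.0

τ̂_st ≈ 283224.0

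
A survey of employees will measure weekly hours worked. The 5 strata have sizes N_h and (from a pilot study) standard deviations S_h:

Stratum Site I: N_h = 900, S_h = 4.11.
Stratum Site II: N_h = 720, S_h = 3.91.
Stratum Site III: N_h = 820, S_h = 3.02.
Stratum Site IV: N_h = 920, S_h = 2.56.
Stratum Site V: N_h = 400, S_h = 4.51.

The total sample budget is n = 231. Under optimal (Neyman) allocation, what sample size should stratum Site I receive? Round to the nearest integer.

Neyman allocation: n_h = n · N_h S_h / Σ N_i S_i, with n = 231.
  stratum Site I: N_h·S_h = 900·4.11 = 3699.00
  stratum Site II: N_h·S_h = 720·3.91 = 2815.20
  stratum Site III: N_h·S_h = 820·3.02 = 2476.40
  stratum Site IV: N_h·S_h = 920·2.56 = 2355.20
  stratum Site V: N_h·S_h = 400·4.51 = 1804.00
Σ N_h S_h = 13149.80
n for stratum Site I = 231·3699.00/13149.80 = 64.980 → 65

65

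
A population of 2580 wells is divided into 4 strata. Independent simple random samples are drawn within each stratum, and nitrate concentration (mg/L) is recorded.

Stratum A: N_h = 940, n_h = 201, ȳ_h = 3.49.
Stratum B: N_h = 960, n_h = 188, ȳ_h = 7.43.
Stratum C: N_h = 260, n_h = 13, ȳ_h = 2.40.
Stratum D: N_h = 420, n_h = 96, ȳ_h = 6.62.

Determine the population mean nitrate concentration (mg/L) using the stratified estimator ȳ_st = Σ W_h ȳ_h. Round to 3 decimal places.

N = Σ N_h = 2580. Stratum weights W_h = N_h/N.
ȳ_st = (940·3.49 + 960·7.43 + 260·2.40 + 420·6.62) / 2580 = 5.35574

ȳ_st ≈ 5.356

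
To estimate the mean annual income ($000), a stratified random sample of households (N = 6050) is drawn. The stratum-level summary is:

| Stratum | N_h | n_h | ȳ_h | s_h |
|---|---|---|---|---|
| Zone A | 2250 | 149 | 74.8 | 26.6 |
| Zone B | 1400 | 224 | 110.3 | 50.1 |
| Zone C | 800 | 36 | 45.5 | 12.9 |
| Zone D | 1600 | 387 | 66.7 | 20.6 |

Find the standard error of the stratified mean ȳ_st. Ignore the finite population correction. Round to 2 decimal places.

V̂(ȳ_st) = Σ W_h² s_h²/n_h, with W_h = N_h/N and N = 6050:
  stratum Zone A: (2250/6050)²·26.6²/149 = 0.656797
  stratum Zone B: (1400/6050)²·50.1²/224 = 0.60003
  stratum Zone C: (800/6050)²·12.9²/36 = 0.0808251
  stratum Zone D: (1600/6050)²·20.6²/387 = 0.0766925
V̂(ȳ_st) = 1.41434
SE(ȳ_st) = √1.41434 = 1.18926

SE(ȳ_st) ≈ 1.19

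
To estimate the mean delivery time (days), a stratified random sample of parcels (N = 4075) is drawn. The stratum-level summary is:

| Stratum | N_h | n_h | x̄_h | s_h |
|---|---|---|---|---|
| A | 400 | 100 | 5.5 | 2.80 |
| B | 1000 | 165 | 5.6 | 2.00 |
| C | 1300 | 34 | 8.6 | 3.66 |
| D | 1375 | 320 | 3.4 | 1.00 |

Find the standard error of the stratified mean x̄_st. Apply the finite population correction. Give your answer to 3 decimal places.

SE(x̄_st) ≈ 0.203

V̂(x̄_st) = Σ W_h² (1 − n_h/N_h) s_h²/n_h, with W_h = N_h/N and N = 4075:
  stratum A: (400/4075)²·(1 − 100/400)·2.80²/100 = 0.000566555
  stratum B: (1000/4075)²·(1 − 165/1000)·2.00²/165 = 0.00121901
  stratum C: (1300/4075)²·(1 − 34/1300)·3.66²/34 = 0.0390486
  stratum D: (1375/4075)²·(1 − 320/1375)·1.00²/320 = 0.000272992
V̂(x̄_st) = 0.0411071
SE(x̄_st) = √0.0411071 = 0.202749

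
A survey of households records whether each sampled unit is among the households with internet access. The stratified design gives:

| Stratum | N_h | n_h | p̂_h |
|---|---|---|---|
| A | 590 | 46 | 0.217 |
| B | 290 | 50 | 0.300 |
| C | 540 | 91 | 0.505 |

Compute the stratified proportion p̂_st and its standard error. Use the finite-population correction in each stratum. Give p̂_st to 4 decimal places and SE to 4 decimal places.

N = 1420; stratum weights W_h = N_h/N.
p̂_st = Σ W_h p̂_h = (590·0.217 + 290·0.300 + 540·0.505)/1420 = 0.34347
V̂(p̂_st) = Σ W_h² (1 − n_h/N_h) p̂_h(1−p̂_h)/(n_h−1):
  stratum A: (590/1420)²·(1 − 46/590)·0.217·0.783/45 = 0.000601012
  stratum B: (290/1420)²·(1 − 50/290)·0.300·0.700/49 = 0.00014793
  stratum C: (540/1420)²·(1 − 91/540)·0.505·0.495/90 = 0.000333978
V̂(p̂_st) = 0.00108292; SE = √V̂ = 0.0329077

p̂_st ≈ 0.3435, SE ≈ 0.0329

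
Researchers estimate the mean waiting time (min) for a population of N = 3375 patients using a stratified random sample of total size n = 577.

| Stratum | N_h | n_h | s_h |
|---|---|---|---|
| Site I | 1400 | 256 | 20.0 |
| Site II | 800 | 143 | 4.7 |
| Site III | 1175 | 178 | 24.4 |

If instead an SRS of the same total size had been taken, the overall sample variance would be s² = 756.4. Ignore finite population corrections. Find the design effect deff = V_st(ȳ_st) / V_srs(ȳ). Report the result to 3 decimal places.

V̂(ȳ_st) = Σ W_h² s_h²/n_h, with W_h = N_h/N and N = 3375:
  stratum Site I: (1400/3375)²·20.0²/256 = 0.268861
  stratum Site II: (800/3375)²·4.7²/143 = 0.00867945
  stratum Site III: (1175/3375)²·24.4²/178 = 0.405404
V_st = 0.682945
V_srs = s²/n = 756.4/577 = 1.31092
deff = V_st / V_srs = 0.682945/1.31092 = 0.5210

deff ≈ 0.521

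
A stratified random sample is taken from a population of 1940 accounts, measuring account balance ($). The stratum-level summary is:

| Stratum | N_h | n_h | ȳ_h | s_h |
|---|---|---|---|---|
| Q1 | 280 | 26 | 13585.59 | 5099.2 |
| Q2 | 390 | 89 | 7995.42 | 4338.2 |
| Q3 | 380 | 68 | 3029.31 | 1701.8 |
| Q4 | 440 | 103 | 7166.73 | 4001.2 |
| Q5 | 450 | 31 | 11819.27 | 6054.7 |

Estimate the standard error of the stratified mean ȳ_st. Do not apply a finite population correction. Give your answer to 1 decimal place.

SE(ȳ_st) ≈ 320.4

V̂(ȳ_st) = Σ W_h² s_h²/n_h, with W_h = N_h/N and N = 1940:
  stratum Q1: (280/1940)²·5099.2²/26 = 20832.6
  stratum Q2: (390/1940)²·4338.2²/89 = 8545.84
  stratum Q3: (380/1940)²·1701.8²/68 = 1634.07
  stratum Q4: (440/1940)²·4001.2²/103 = 7995.49
  stratum Q5: (450/1940)²·6054.7²/31 = 63627.5
V̂(ȳ_st) = 102636
SE(ȳ_st) = √102636 = 320.368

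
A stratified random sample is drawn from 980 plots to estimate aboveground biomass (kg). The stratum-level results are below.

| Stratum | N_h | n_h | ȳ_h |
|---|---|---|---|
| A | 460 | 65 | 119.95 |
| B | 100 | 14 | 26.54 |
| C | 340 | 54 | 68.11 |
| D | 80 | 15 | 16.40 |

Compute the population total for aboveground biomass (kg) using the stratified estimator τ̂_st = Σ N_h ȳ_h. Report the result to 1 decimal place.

τ̂_st = Σ N_h ȳ_h = 460·119.95 + 100·26.54 + 340·68.11 + 80·16.40 = 82300.4

τ̂_st ≈ 82300.4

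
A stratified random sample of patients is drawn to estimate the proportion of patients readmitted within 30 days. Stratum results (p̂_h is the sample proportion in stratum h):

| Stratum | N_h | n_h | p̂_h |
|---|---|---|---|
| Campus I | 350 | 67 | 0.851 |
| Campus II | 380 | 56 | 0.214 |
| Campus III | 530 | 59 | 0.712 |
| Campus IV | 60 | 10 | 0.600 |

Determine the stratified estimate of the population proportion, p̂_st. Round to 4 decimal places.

p̂_st ≈ 0.6004

N = 1320; stratum weights W_h = N_h/N.
p̂_st = Σ W_h p̂_h = (350·0.851 + 380·0.214 + 530·0.712 + 60·0.600)/1320 = 0.60040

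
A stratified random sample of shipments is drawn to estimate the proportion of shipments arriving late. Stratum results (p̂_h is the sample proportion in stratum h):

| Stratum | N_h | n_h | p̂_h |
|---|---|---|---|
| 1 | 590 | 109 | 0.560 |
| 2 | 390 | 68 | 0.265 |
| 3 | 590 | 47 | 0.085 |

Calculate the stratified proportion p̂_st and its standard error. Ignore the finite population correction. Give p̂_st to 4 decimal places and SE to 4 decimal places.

N = 1570; stratum weights W_h = N_h/N.
p̂_st = Σ W_h p̂_h = (590·0.560 + 390·0.265 + 590·0.085)/1570 = 0.30822
V̂(p̂_st) = Σ W_h² p̂_h(1−p̂_h)/(n_h−1):
  stratum 1: (590/1570)²·0.560·0.440/108 = 0.000322197
  stratum 2: (390/1570)²·0.265·0.735/67 = 0.000179386
  stratum 3: (590/1570)²·0.085·0.915/46 = 0.000238774
V̂(p̂_st) = 0.000740357; SE = √V̂ = 0.0272095

p̂_st ≈ 0.3082, SE ≈ 0.0272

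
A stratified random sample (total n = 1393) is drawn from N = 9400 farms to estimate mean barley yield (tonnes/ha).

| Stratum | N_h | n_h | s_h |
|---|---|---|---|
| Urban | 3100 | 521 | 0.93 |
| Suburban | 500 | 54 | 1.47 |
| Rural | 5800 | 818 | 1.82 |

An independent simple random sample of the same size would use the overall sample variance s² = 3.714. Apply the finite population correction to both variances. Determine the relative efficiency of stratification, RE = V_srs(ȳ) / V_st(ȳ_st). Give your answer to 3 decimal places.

V̂(ȳ_st) = Σ W_h² (1 − n_h/N_h) s_h²/n_h, with W_h = N_h/N and N = 9400:
  stratum Urban: (3100/9400)²·(1 − 521/3100)·0.93²/521 = 0.000150205
  stratum Suburban: (500/9400)²·(1 − 54/500)·1.47²/54 = 0.000100993
  stratum Rural: (5800/9400)²·(1 − 818/5800)·1.82²/818 = 0.00132424
V_st = 0.00157543
V_srs = (1 − 1393/9400)·3.714/1393 = 0.00227108
Relative efficiency = V_srs / V_st = 0.00227108/0.00157543 = 1.4416

RE ≈ 1.442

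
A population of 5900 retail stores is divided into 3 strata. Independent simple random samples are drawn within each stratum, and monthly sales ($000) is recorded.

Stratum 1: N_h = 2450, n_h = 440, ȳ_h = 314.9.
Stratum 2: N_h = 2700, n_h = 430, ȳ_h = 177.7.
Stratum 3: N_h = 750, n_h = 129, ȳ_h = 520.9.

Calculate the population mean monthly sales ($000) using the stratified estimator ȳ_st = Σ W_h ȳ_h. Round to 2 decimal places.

N = Σ N_h = 5900. Stratum weights W_h = N_h/N.
ȳ_st = (2450·314.9 + 2700·177.7 + 750·520.9) / 5900 = 278.3000

ȳ_st ≈ 278.30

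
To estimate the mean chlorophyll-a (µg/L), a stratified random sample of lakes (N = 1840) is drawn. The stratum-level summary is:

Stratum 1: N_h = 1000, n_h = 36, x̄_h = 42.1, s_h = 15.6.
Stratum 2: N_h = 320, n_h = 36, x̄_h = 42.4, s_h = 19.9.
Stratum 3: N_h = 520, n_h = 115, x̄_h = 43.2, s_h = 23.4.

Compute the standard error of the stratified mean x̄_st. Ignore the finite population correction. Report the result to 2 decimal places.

SE(x̄_st) ≈ 1.65

V̂(x̄_st) = Σ W_h² s_h²/n_h, with W_h = N_h/N and N = 1840:
  stratum 1: (1000/1840)²·15.6²/36 = 1.99669
  stratum 2: (320/1840)²·19.9²/36 = 0.332712
  stratum 3: (520/1840)²·23.4²/115 = 0.380281
V̂(x̄_st) = 2.70968
SE(x̄_st) = √2.70968 = 1.64611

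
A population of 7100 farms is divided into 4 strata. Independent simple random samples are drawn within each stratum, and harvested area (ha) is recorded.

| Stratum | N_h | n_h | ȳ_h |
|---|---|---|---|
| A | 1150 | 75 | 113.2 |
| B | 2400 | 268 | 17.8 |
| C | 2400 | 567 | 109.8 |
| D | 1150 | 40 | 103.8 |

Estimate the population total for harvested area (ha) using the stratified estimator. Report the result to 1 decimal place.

τ̂_st ≈ 555790.0

τ̂_st = Σ N_h ȳ_h = 1150·113.2 + 2400·17.8 + 2400·109.8 + 1150·103.8 = 555790.0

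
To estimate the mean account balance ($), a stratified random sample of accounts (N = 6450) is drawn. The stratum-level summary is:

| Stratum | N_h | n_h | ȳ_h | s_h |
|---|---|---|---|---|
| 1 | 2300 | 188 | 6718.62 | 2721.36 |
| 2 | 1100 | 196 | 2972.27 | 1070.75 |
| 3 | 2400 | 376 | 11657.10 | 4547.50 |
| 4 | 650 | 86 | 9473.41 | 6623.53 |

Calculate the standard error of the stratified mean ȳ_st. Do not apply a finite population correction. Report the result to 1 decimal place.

V̂(ȳ_st) = Σ W_h² s_h²/n_h, with W_h = N_h/N and N = 6450:
  stratum 1: (2300/6450)²·2721.36²/188 = 5008.99
  stratum 2: (1100/6450)²·1070.75²/196 = 170.132
  stratum 3: (2400/6450)²·4547.50²/376 = 7614.84
  stratum 4: (650/6450)²·6623.53²/86 = 5180.69
V̂(ȳ_st) = 17974.7
SE(ȳ_st) = √17974.7 = 134.07

SE(ȳ_st) ≈ 134.1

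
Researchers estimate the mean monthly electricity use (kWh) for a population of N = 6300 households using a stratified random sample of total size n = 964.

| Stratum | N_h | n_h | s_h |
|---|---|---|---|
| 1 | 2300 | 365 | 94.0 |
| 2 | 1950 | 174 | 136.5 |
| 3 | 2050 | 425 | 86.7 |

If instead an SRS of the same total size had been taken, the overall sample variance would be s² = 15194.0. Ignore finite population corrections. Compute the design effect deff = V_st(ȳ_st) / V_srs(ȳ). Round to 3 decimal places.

deff ≈ 0.974

V̂(ȳ_st) = Σ W_h² s_h²/n_h, with W_h = N_h/N and N = 6300:
  stratum 1: (2300/6300)²·94.0²/365 = 3.22654
  stratum 2: (1950/6300)²·136.5²/174 = 10.259
  stratum 3: (2050/6300)²·86.7²/425 = 1.87273
V_st = 15.3583
V_srs = s²/n = 15194.0/964 = 15.7614
deff = V_st / V_srs = 15.3583/15.7614 = 0.9744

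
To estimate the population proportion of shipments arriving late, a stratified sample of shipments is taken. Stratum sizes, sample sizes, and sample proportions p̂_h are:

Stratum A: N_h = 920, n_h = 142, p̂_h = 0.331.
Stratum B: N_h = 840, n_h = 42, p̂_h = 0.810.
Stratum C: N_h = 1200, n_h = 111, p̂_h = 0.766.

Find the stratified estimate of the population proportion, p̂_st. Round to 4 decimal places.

p̂_st ≈ 0.6433

N = 2960; stratum weights W_h = N_h/N.
p̂_st = Σ W_h p̂_h = (920·0.331 + 840·0.810 + 1200·0.766)/2960 = 0.64328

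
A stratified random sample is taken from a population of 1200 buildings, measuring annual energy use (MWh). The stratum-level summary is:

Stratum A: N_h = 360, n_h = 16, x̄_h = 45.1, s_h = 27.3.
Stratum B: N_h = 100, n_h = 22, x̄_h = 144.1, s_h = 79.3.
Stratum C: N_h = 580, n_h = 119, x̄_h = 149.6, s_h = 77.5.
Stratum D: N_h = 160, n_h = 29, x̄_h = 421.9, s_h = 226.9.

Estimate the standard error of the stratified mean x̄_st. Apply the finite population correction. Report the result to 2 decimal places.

V̂(x̄_st) = Σ W_h² (1 − n_h/N_h) s_h²/n_h, with W_h = N_h/N and N = 1200:
  stratum A: (360/1200)²·(1 − 16/360)·27.3²/16 = 4.00593
  stratum B: (100/1200)²·(1 − 22/100)·79.3²/22 = 1.5483
  stratum C: (580/1200)²·(1 − 119/580)·77.5²/119 = 9.3718
  stratum D: (160/1200)²·(1 − 29/160)·226.9²/29 = 25.8404
V̂(x̄_st) = 40.7665
SE(x̄_st) = √40.7665 = 6.38486

SE(x̄_st) ≈ 6.38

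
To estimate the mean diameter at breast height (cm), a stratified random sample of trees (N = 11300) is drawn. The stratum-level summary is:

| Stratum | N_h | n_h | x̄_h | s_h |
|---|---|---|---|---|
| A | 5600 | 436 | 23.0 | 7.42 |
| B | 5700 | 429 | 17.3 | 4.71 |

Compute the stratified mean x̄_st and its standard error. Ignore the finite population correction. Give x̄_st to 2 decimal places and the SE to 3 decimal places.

x̄_st = Σ W_h x̄_h = (5600·23.0 + 5700·17.3)/11300 = 20.12478
V̂(x̄_st) = Σ W_h² s_h²/n_h, with W_h = N_h/N and N = 11300:
  stratum A: (5600/11300)²·7.42²/436 = 0.0310128
  stratum B: (5700/11300)²·4.71²/429 = 0.0131576
V̂(x̄_st) = 0.0441704
SE(x̄_st) = √0.0441704 = 0.210168

x̄_st ≈ 20.12, SE ≈ 0.210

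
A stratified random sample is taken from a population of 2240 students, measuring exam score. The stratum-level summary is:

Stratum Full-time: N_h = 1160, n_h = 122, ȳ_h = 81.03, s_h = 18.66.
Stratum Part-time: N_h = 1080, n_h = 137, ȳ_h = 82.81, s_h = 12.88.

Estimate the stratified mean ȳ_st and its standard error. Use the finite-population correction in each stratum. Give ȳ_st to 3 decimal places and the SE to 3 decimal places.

ȳ_st = Σ W_h ȳ_h = (1160·81.03 + 1080·82.81)/2240 = 81.88821
V̂(ȳ_st) = Σ W_h² (1 − n_h/N_h) s_h²/n_h, with W_h = N_h/N and N = 2240:
  stratum Full-time: (1160/2240)²·(1 − 122/1160)·18.66²/122 = 0.684893
  stratum Part-time: (1080/2240)²·(1 − 137/1080)·12.88²/137 = 0.245782
V̂(ȳ_st) = 0.930675
SE(ȳ_st) = √0.930675 = 0.964715

ȳ_st ≈ 81.888, SE ≈ 0.965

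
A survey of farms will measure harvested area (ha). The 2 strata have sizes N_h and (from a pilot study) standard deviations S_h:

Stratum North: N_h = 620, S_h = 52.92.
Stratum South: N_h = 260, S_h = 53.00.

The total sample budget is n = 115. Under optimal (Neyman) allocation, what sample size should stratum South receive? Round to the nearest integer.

34

Neyman allocation: n_h = n · N_h S_h / Σ N_i S_i, with n = 115.
  stratum North: N_h·S_h = 620·52.92 = 32810.40
  stratum South: N_h·S_h = 260·53.00 = 13780.00
Σ N_h S_h = 46590.40
n for stratum South = 115·13780.00/46590.40 = 34.013 → 34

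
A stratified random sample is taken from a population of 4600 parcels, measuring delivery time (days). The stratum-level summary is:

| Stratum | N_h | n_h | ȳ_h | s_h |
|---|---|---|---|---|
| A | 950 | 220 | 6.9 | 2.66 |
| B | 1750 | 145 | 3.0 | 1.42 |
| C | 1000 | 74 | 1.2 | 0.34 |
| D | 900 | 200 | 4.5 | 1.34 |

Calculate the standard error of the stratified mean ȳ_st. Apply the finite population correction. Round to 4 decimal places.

V̂(ȳ_st) = Σ W_h² (1 − n_h/N_h) s_h²/n_h, with W_h = N_h/N and N = 4600:
  stratum A: (950/4600)²·(1 − 220/950)·2.66²/220 = 0.00105407
  stratum B: (1750/4600)²·(1 − 145/1750)·1.42²/145 = 0.00184589
  stratum C: (1000/4600)²·(1 − 74/1000)·0.34²/74 = 6.83631e-05
  stratum D: (900/4600)²·(1 − 200/900)·1.34²/200 = 0.000267303
V̂(ȳ_st) = 0.00323563
SE(ȳ_st) = √0.00323563 = 0.0568826

SE(ȳ_st) ≈ 0.0569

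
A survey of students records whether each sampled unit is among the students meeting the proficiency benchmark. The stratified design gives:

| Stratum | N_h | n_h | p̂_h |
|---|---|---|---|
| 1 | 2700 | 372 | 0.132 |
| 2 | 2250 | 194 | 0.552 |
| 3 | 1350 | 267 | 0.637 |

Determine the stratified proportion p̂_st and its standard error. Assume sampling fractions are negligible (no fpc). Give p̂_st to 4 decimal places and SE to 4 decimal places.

N = 6300; stratum weights W_h = N_h/N.
p̂_st = Σ W_h p̂_h = (2700·0.132 + 2250·0.552 + 1350·0.637)/6300 = 0.39021
V̂(p̂_st) = Σ W_h² p̂_h(1−p̂_h)/(n_h−1):
  stratum 1: (2700/6300)²·0.132·0.868/371 = 5.67239e-05
  stratum 2: (2250/6300)²·0.552·0.448/193 = 0.000163434
  stratum 3: (1350/6300)²·0.637·0.363/266 = 3.99164e-05
V̂(p̂_st) = 0.000260075; SE = √V̂ = 0.0161268

p̂_st ≈ 0.3902, SE ≈ 0.0161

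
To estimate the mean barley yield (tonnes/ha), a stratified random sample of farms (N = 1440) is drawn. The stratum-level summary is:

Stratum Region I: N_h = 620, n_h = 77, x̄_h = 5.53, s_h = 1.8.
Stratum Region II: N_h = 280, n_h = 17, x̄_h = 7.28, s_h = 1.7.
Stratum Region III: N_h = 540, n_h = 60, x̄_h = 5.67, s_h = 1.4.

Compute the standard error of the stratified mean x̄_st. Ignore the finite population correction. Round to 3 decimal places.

SE(x̄_st) ≈ 0.137

V̂(x̄_st) = Σ W_h² s_h²/n_h, with W_h = N_h/N and N = 1440:
  stratum Region I: (620/1440)²·1.8²/77 = 0.00780032
  stratum Region II: (280/1440)²·1.7²/17 = 0.00642747
  stratum Region III: (540/1440)²·1.4²/60 = 0.00459375
V̂(x̄_st) = 0.0188215
SE(x̄_st) = √0.0188215 = 0.137192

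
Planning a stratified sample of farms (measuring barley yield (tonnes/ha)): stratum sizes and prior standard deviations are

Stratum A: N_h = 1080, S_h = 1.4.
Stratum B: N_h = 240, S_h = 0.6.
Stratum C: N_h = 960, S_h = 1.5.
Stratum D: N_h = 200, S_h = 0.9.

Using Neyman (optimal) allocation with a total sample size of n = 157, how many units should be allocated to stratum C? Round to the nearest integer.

Neyman allocation: n_h = n · N_h S_h / Σ N_i S_i, with n = 157.
  stratum A: N_h·S_h = 1080·1.4 = 1512.00
  stratum B: N_h·S_h = 240·0.6 = 144.00
  stratum C: N_h·S_h = 960·1.5 = 1440.00
  stratum D: N_h·S_h = 200·0.9 = 180.00
Σ N_h S_h = 3276.00
n for stratum C = 157·1440.00/3276.00 = 69.011 → 69

69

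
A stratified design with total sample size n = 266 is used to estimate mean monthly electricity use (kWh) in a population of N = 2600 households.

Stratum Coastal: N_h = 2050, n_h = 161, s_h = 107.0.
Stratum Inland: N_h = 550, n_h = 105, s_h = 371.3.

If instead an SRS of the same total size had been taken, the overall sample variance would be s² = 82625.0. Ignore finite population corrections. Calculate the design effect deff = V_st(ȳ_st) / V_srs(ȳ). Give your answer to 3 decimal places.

deff ≈ 0.331

V̂(ȳ_st) = Σ W_h² s_h²/n_h, with W_h = N_h/N and N = 2600:
  stratum Coastal: (2050/2600)²·107.0²/161 = 44.2082
  stratum Inland: (550/2600)²·371.3²/105 = 58.7542
V_st = 102.962
V_srs = s²/n = 82625.0/266 = 310.62
deff = V_st / V_srs = 102.962/310.62 = 0.3315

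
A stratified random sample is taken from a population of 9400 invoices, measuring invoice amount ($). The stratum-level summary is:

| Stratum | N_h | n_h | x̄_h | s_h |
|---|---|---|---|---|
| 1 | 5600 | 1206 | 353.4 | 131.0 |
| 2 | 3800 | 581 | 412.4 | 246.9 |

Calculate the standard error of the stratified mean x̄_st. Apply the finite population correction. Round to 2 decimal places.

V̂(x̄_st) = Σ W_h² (1 − n_h/N_h) s_h²/n_h, with W_h = N_h/N and N = 9400:
  stratum 1: (5600/9400)²·(1 − 1206/5600)·131.0²/1206 = 3.96267
  stratum 2: (3800/9400)²·(1 − 581/3800)·246.9²/581 = 14.525
V̂(x̄_st) = 18.4876
SE(x̄_st) = √18.4876 = 4.29972

SE(x̄_st) ≈ 4.30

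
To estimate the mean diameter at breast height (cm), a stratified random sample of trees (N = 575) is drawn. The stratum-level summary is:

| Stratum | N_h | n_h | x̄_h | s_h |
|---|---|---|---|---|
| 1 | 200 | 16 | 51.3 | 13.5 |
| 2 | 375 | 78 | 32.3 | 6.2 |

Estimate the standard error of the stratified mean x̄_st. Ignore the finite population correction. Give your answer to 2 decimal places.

SE(x̄_st) ≈ 1.26

V̂(x̄_st) = Σ W_h² s_h²/n_h, with W_h = N_h/N and N = 575:
  stratum 1: (200/575)²·13.5²/16 = 1.37807
  stratum 2: (375/575)²·6.2²/78 = 0.209612
V̂(x̄_st) = 1.58768
SE(x̄_st) = √1.58768 = 1.26003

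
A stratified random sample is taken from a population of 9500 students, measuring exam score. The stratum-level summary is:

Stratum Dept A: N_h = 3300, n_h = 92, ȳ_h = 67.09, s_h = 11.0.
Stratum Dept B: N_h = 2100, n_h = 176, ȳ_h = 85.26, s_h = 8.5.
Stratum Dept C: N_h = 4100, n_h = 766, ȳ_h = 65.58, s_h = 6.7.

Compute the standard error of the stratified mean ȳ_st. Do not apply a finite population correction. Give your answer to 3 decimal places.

SE(ȳ_st) ≈ 0.436

V̂(ȳ_st) = Σ W_h² s_h²/n_h, with W_h = N_h/N and N = 9500:
  stratum Dept A: (3300/9500)²·11.0²/92 = 0.1587
  stratum Dept B: (2100/9500)²·8.5²/176 = 0.0200593
  stratum Dept C: (4100/9500)²·6.7²/766 = 0.0109154
V̂(ȳ_st) = 0.189675
SE(ȳ_st) = √0.189675 = 0.435517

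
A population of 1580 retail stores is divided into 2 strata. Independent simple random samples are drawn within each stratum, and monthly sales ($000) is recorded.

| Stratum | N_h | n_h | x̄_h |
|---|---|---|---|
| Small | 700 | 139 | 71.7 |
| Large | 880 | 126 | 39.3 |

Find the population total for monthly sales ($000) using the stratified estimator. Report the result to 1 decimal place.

τ̂_st = Σ N_h x̄_h = 700·71.7 + 880·39.3 = 84774.0

τ̂_st ≈ 84774.0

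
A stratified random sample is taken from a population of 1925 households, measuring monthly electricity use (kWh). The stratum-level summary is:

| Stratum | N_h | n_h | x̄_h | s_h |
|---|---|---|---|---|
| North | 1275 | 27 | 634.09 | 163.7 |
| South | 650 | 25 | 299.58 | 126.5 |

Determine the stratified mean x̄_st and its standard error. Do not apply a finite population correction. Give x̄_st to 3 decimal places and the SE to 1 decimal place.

x̄_st ≈ 521.139, SE ≈ 22.5

x̄_st = Σ W_h x̄_h = (1275·634.09 + 650·299.58)/1925 = 521.13857
V̂(x̄_st) = Σ W_h² s_h²/n_h, with W_h = N_h/N and N = 1925:
  stratum North: (1275/1925)²·163.7²/27 = 435.404
  stratum South: (650/1925)²·126.5²/25 = 72.9804
V̂(x̄_st) = 508.384
SE(x̄_st) = √508.384 = 22.5474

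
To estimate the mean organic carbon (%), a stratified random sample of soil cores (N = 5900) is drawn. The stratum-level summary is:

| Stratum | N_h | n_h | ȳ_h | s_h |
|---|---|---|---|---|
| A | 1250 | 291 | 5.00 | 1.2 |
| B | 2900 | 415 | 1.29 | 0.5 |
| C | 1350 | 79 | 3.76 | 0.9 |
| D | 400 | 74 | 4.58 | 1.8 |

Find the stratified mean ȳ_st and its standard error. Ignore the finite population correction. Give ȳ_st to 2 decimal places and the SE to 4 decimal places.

ȳ_st = Σ W_h ȳ_h = (1250·5.00 + 2900·1.29 + 1350·3.76 + 400·4.58)/5900 = 2.86424
V̂(ȳ_st) = Σ W_h² s_h²/n_h, with W_h = N_h/N and N = 5900:
  stratum A: (1250/5900)²·1.2²/291 = 0.000222119
  stratum B: (2900/5900)²·0.5²/415 = 0.000145541
  stratum C: (1350/5900)²·0.9²/79 = 0.000536811
  stratum D: (400/5900)²·1.8²/74 = 0.000201247
V̂(ȳ_st) = 0.00110572
SE(ȳ_st) = √0.00110572 = 0.0332523

ȳ_st ≈ 2.86, SE ≈ 0.0333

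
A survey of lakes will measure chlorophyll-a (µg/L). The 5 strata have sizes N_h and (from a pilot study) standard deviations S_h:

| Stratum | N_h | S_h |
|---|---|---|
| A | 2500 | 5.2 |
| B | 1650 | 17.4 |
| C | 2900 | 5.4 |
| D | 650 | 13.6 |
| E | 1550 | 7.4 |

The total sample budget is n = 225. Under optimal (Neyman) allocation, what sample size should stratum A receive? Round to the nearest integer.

Neyman allocation: n_h = n · N_h S_h / Σ N_i S_i, with n = 225.
  stratum A: N_h·S_h = 2500·5.2 = 13000.00
  stratum B: N_h·S_h = 1650·17.4 = 28710.00
  stratum C: N_h·S_h = 2900·5.4 = 15660.00
  stratum D: N_h·S_h = 650·13.6 = 8840.00
  stratum E: N_h·S_h = 1550·7.4 = 11470.00
Σ N_h S_h = 77680.00
n for stratum A = 225·13000.00/77680.00 = 37.654 → 38

38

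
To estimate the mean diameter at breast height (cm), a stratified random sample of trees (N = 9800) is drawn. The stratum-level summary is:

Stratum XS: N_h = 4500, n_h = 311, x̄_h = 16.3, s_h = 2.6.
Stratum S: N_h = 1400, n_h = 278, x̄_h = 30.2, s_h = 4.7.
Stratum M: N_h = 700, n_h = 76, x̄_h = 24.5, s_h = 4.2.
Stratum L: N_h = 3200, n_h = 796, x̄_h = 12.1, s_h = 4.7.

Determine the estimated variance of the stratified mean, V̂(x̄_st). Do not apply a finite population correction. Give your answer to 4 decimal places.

V̂(x̄_st) = Σ W_h² s_h²/n_h, with W_h = N_h/N and N = 9800:
  stratum XS: (4500/9800)²·2.6²/311 = 0.0045831
  stratum S: (1400/9800)²·4.7²/278 = 0.00162164
  stratum M: (700/9800)²·4.2²/76 = 0.00118421
  stratum L: (3200/9800)²·4.7²/796 = 0.0029589
V̂(x̄_st) = 0.0103479

V̂(x̄_st) ≈ 0.0103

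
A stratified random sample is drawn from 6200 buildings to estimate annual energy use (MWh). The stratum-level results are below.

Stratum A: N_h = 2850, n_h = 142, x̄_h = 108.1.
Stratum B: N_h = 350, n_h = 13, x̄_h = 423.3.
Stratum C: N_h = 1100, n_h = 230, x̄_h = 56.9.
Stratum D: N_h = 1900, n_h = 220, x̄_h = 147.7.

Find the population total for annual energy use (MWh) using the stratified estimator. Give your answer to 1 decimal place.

τ̂_st = Σ N_h x̄_h = 2850·108.1 + 350·423.3 + 1100·56.9 + 1900·147.7 = 799460.0

τ̂_st ≈ 799460.0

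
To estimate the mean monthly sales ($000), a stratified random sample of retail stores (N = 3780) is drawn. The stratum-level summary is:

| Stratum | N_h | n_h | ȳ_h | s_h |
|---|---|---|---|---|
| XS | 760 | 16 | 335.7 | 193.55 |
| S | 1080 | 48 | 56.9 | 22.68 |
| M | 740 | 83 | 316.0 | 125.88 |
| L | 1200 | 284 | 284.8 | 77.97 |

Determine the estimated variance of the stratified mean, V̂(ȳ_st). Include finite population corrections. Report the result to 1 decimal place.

V̂(ȳ_st) ≈ 101.6

V̂(ȳ_st) = Σ W_h² (1 − n_h/N_h) s_h²/n_h, with W_h = N_h/N and N = 3780:
  stratum XS: (760/3780)²·(1 − 16/760)·193.55²/16 = 92.6551
  stratum S: (1080/3780)²·(1 − 48/1080)·22.68²/48 = 0.83592
  stratum M: (740/3780)²·(1 − 83/740)·125.88²/83 = 6.49604
  stratum L: (1200/3780)²·(1 − 284/1200)·77.97²/284 = 1.64676
V̂(ȳ_st) = 101.634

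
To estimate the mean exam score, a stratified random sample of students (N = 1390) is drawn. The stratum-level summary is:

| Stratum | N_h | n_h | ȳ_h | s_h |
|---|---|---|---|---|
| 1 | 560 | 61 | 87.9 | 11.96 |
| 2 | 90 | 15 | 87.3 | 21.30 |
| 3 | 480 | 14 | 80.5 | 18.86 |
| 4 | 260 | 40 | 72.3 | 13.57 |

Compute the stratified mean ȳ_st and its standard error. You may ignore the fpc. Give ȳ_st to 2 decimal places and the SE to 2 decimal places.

ȳ_st ≈ 82.39, SE ≈ 1.92

ȳ_st = Σ W_h ȳ_h = (560·87.9 + 90·87.3 + 480·80.5 + 260·72.3)/1390 = 82.38777
V̂(ȳ_st) = Σ W_h² s_h²/n_h, with W_h = N_h/N and N = 1390:
  stratum 1: (560/1390)²·11.96²/61 = 0.380609
  stratum 2: (90/1390)²·21.30²/15 = 0.126801
  stratum 3: (480/1390)²·18.86²/14 = 3.02976
  stratum 4: (260/1390)²·13.57²/40 = 0.161071
V̂(ȳ_st) = 3.69824
SE(ȳ_st) = √3.69824 = 1.92308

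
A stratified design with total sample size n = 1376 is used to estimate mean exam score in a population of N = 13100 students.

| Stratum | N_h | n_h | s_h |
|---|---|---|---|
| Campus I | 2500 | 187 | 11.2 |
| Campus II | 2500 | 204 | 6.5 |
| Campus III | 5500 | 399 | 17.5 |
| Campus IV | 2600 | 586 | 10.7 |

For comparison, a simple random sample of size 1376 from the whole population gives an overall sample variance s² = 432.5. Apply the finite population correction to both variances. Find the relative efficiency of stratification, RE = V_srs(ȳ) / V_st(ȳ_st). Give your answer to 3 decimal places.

RE ≈ 1.748

V̂(ȳ_st) = Σ W_h² (1 − n_h/N_h) s_h²/n_h, with W_h = N_h/N and N = 13100:
  stratum Campus I: (2500/13100)²·(1 − 187/2500)·11.2²/187 = 0.0226031
  stratum Campus II: (2500/13100)²·(1 − 204/2500)·6.5²/204 = 0.00692733
  stratum Campus III: (5500/13100)²·(1 − 399/5500)·17.5²/399 = 0.125481
  stratum Campus IV: (2600/13100)²·(1 − 586/2600)·10.7²/586 = 0.00596156
V_st = 0.160973
V_srs = (1 − 1376/13100)·432.5/1376 = 0.281302
Relative efficiency = V_srs / V_st = 0.281302/0.160973 = 1.7475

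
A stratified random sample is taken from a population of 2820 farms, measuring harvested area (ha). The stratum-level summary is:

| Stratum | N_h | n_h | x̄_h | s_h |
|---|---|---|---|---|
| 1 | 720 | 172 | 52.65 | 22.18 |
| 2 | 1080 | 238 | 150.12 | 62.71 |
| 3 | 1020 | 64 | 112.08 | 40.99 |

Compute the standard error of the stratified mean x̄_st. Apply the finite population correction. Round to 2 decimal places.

V̂(x̄_st) = Σ W_h² (1 − n_h/N_h) s_h²/n_h, with W_h = N_h/N and N = 2820:
  stratum 1: (720/2820)²·(1 − 172/720)·22.18²/172 = 0.141909
  stratum 2: (1080/2820)²·(1 − 238/1080)·62.71²/238 = 1.88945
  stratum 3: (1020/2820)²·(1 − 64/1020)·40.99²/64 = 3.21911
V̂(x̄_st) = 5.25046
SE(x̄_st) = √5.25046 = 2.29139

SE(x̄_st) ≈ 2.29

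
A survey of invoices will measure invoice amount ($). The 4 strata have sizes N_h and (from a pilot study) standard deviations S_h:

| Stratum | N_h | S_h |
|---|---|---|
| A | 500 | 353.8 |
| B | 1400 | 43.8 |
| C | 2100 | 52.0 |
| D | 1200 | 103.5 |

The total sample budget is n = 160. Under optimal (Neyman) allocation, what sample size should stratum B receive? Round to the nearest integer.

21

Neyman allocation: n_h = n · N_h S_h / Σ N_i S_i, with n = 160.
  stratum A: N_h·S_h = 500·353.8 = 176900.00
  stratum B: N_h·S_h = 1400·43.8 = 61320.00
  stratum C: N_h·S_h = 2100·52.0 = 109200.00
  stratum D: N_h·S_h = 1200·103.5 = 124200.00
Σ N_h S_h = 471620.00
n for stratum B = 160·61320.00/471620.00 = 20.803 → 21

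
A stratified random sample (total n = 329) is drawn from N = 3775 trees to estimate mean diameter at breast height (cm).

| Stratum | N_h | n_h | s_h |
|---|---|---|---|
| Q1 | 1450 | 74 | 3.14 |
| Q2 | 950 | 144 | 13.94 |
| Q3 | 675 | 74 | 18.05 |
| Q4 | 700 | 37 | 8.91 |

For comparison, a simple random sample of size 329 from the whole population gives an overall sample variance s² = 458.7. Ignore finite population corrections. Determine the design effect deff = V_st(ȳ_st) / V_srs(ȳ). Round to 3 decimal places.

deff ≈ 0.229

V̂(ȳ_st) = Σ W_h² s_h²/n_h, with W_h = N_h/N and N = 3775:
  stratum Q1: (1450/3775)²·3.14²/74 = 0.0196576
  stratum Q2: (950/3775)²·13.94²/144 = 0.0854626
  stratum Q3: (675/3775)²·18.05²/74 = 0.140766
  stratum Q4: (700/3775)²·8.91²/37 = 0.0737761
V_st = 0.319662
V_srs = s²/n = 458.7/329 = 1.39422
deff = V_st / V_srs = 0.319662/1.39422 = 0.2293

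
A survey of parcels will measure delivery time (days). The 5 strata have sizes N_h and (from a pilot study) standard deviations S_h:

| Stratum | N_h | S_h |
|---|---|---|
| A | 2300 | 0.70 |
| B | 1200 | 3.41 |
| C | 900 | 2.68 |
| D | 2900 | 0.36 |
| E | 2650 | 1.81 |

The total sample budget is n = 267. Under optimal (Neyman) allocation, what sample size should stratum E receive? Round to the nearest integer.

Neyman allocation: n_h = n · N_h S_h / Σ N_i S_i, with n = 267.
  stratum A: N_h·S_h = 2300·0.70 = 1610.00
  stratum B: N_h·S_h = 1200·3.41 = 4092.00
  stratum C: N_h·S_h = 900·2.68 = 2412.00
  stratum D: N_h·S_h = 2900·0.36 = 1044.00
  stratum E: N_h·S_h = 2650·1.81 = 4796.50
Σ N_h S_h = 13954.50
n for stratum E = 267·4796.50/13954.50 = 91.774 → 92

92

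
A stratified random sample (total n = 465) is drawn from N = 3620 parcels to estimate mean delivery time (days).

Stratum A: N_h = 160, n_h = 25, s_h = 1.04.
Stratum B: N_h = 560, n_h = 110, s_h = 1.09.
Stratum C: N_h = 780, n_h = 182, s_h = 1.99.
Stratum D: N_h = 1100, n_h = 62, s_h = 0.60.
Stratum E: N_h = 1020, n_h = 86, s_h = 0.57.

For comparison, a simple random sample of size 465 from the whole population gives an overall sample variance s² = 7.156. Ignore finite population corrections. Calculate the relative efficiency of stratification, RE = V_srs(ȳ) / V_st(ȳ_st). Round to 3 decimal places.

RE ≈ 7.029

V̂(ȳ_st) = Σ W_h² s_h²/n_h, with W_h = N_h/N and N = 3620:
  stratum A: (160/3620)²·1.04²/25 = 8.45181e-05
  stratum B: (560/3620)²·1.09²/110 = 0.000258475
  stratum C: (780/3620)²·1.99²/182 = 0.0010102
  stratum D: (1100/3620)²·0.60²/62 = 0.000536141
  stratum E: (1020/3620)²·0.57²/86 = 0.00029994
V_st = 0.00218927
V_srs = s²/n = 7.156/465 = 0.0153892
Relative efficiency = V_srs / V_st = 0.0153892/0.00218927 = 7.0294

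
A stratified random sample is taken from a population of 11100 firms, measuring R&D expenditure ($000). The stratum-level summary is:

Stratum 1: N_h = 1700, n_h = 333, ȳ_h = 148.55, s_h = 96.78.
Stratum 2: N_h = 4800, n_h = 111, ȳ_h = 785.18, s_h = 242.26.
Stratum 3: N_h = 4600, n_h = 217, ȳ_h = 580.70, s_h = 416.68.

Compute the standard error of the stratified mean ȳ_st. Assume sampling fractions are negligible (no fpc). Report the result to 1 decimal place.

SE(ȳ_st) ≈ 15.4

V̂(ȳ_st) = Σ W_h² s_h²/n_h, with W_h = N_h/N and N = 11100:
  stratum 1: (1700/11100)²·96.78²/333 = 0.659749
  stratum 2: (4800/11100)²·242.26²/111 = 98.8728
  stratum 3: (4600/11100)²·416.68²/217 = 137.409
V̂(ȳ_st) = 236.942
SE(ȳ_st) = √236.942 = 15.3929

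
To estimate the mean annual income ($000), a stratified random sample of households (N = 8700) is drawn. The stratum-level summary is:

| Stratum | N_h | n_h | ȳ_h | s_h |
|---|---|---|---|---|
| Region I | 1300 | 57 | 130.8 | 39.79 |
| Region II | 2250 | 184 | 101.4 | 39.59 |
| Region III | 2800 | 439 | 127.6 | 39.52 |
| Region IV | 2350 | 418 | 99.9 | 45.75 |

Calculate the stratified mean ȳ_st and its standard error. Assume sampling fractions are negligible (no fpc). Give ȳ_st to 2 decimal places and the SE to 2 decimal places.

ȳ_st ≈ 113.82, SE ≈ 1.39

ȳ_st = Σ W_h ȳ_h = (1300·130.8 + 2250·101.4 + 2800·127.6 + 2350·99.9)/8700 = 113.82011
V̂(ȳ_st) = Σ W_h² s_h²/n_h, with W_h = N_h/N and N = 8700:
  stratum Region I: (1300/8700)²·39.79²/57 = 0.620185
  stratum Region II: (2250/8700)²·39.59²/184 = 0.569744
  stratum Region III: (2800/8700)²·39.52²/439 = 0.368508
  stratum Region IV: (2350/8700)²·45.75²/418 = 0.365345
V̂(ȳ_st) = 1.92378
SE(ȳ_st) = √1.92378 = 1.387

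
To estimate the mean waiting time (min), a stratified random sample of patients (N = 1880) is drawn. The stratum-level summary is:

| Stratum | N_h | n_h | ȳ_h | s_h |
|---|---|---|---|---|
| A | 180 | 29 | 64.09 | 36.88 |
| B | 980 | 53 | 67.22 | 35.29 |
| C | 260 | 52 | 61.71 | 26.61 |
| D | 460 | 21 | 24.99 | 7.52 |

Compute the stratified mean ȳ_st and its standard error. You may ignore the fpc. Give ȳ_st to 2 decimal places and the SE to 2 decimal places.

ȳ_st = Σ W_h ȳ_h = (180·64.09 + 980·67.22 + 260·61.71 + 460·24.99)/1880 = 55.82543
V̂(ȳ_st) = Σ W_h² s_h²/n_h, with W_h = N_h/N and N = 1880:
  stratum A: (180/1880)²·36.88²/29 = 0.429945
  stratum B: (980/1880)²·35.29²/53 = 6.38504
  stratum C: (260/1880)²·26.61²/52 = 0.260446
  stratum D: (460/1880)²·7.52²/21 = 0.161219
V̂(ȳ_st) = 7.23665
SE(ȳ_st) = √7.23665 = 2.6901

ȳ_st ≈ 55.83, SE ≈ 2.69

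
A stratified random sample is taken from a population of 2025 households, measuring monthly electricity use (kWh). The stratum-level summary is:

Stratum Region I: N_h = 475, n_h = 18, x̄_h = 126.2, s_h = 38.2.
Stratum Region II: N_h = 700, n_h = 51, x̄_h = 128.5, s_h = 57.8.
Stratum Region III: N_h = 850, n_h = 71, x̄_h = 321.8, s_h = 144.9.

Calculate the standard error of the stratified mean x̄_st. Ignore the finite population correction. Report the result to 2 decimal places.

SE(x̄_st) ≈ 8.02

V̂(x̄_st) = Σ W_h² s_h²/n_h, with W_h = N_h/N and N = 2025:
  stratum Region I: (475/2025)²·38.2²/18 = 4.46058
  stratum Region II: (700/2025)²·57.8²/51 = 7.82765
  stratum Region III: (850/2025)²·144.9²/71 = 52.1034
V̂(x̄_st) = 64.3917
SE(x̄_st) = √64.3917 = 8.02444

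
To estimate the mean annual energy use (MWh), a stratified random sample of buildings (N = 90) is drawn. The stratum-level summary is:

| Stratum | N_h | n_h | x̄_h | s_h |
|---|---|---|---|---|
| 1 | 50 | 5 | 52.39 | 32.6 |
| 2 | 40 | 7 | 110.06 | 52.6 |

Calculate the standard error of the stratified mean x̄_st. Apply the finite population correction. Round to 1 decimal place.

SE(x̄_st) ≈ 11.1

V̂(x̄_st) = Σ W_h² (1 − n_h/N_h) s_h²/n_h, with W_h = N_h/N and N = 90:
  stratum 1: (50/90)²·(1 − 5/50)·32.6²/5 = 59.0422
  stratum 2: (40/90)²·(1 − 7/40)·52.6²/7 = 64.4113
V̂(x̄_st) = 123.454
SE(x̄_st) = √123.454 = 11.111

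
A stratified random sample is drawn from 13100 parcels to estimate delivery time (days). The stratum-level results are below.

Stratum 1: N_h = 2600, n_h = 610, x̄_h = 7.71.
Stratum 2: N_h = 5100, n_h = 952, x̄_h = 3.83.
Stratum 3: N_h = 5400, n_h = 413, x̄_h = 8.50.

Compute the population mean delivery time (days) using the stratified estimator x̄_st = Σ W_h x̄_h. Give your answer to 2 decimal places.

x̄_st ≈ 6.53

N = Σ N_h = 13100. Stratum weights W_h = N_h/N.
x̄_st = (2600·7.71 + 5100·3.83 + 5400·8.50) / 13100 = 6.5251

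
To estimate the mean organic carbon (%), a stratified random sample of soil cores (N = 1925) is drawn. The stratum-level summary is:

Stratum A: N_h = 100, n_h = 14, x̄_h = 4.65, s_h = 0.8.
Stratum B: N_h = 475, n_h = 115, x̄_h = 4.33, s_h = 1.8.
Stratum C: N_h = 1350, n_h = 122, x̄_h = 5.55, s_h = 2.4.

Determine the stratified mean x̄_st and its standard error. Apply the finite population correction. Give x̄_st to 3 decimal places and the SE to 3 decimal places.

x̄_st ≈ 5.202, SE ≈ 0.150

x̄_st = Σ W_h x̄_h = (100·4.65 + 475·4.33 + 1350·5.55)/1925 = 5.20221
V̂(x̄_st) = Σ W_h² (1 − n_h/N_h) s_h²/n_h, with W_h = N_h/N and N = 1925:
  stratum A: (100/1925)²·(1 − 14/100)·0.8²/14 = 0.000106094
  stratum B: (475/1925)²·(1 − 115/475)·1.8²/115 = 0.00130012
  stratum C: (1350/1925)²·(1 − 122/1350)·2.4²/122 = 0.0211219
V̂(x̄_st) = 0.0225281
SE(x̄_st) = √0.0225281 = 0.150094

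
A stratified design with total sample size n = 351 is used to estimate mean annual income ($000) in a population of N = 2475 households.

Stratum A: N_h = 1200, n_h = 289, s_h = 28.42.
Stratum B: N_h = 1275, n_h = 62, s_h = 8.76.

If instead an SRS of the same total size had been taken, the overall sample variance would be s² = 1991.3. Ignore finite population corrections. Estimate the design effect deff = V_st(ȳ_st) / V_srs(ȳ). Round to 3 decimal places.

deff ≈ 0.174

V̂(ȳ_st) = Σ W_h² s_h²/n_h, with W_h = N_h/N and N = 2475:
  stratum A: (1200/2475)²·28.42²/289 = 0.656995
  stratum B: (1275/2475)²·8.76²/62 = 0.328463
V_st = 0.985459
V_srs = s²/n = 1991.3/351 = 5.67322
deff = V_st / V_srs = 0.985459/5.67322 = 0.1737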